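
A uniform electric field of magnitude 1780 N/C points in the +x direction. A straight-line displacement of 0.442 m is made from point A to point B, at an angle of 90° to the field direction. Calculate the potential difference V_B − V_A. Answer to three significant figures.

Only the component of displacement along E changes the potential: ΔV = −E·d·cosθ.
ΔV = −(1780 V/m)(0.442 m)cos90° = 0 V.

0 V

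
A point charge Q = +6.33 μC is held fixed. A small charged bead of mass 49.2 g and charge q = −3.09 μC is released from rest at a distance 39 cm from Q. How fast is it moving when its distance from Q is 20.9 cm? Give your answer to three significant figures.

3.98 m/s

Only the electrostatic force acts, so mechanical energy is conserved: ½mv² = U₁ − U₂ = kQq(1/r₁ − 1/r₂).
U₁ − U₂ = (8.99×10⁹ N·m²/C²)(6.33×10⁻⁶ C)(-3.09×10⁻⁶ C)(1/0.390 − 1/0.209) = 0.390 J.
v = √(2·0.390/0.0492) = 3.98 m/s.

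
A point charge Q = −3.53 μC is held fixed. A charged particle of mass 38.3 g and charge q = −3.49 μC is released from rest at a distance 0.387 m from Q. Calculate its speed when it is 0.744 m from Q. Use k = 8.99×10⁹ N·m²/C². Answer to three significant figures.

Only the electrostatic force acts, so mechanical energy is conserved: ½mv² = U₁ − U₂ = kQq(1/r₁ − 1/r₂).
U₁ − U₂ = (8.99×10⁹ N·m²/C²)(-3.53×10⁻⁶ C)(-3.49×10⁻⁶ C)(1/0.387 − 1/0.744) = 0.137 J.
v = √(2·0.137/0.0383) = 2.68 m/s.

2.68 m/s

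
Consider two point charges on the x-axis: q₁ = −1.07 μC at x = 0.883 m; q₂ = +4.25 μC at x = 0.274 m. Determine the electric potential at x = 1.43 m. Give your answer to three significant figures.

1.55×10⁴ V

The total potential is the scalar sum of each charge's contribution, V = Σ kqᵢ/rᵢ.
Distances from the field point to each charge: r₁ = 0.547 m, r₂ = 1.16 m.
V = k[(-1.07×10⁻⁶)/(0.547) + (4.25×10⁻⁶)/(1.16)] = 1.55×10⁴ V.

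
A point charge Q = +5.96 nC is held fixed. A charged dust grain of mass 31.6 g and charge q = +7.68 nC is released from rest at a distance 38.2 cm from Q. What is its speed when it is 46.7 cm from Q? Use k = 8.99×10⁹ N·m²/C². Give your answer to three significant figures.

3.52×10⁻³ m/s

Only the electrostatic force acts, so mechanical energy is conserved: ½mv² = U₁ − U₂ = kQq(1/r₁ − 1/r₂).
U₁ − U₂ = (8.99×10⁹ N·m²/C²)(5.96×10⁻⁹ C)(7.68×10⁻⁹ C)(1/0.382 − 1/0.467) = 1.96×10⁻⁷ J.
v = √(2·1.96×10⁻⁷/0.0316) = 3.52×10⁻³ m/s.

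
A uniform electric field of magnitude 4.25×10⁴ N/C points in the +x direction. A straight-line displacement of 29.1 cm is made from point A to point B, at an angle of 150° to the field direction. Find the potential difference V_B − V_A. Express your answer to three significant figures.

Only the component of displacement along E changes the potential: ΔV = −E·d·cosθ.
ΔV = −(4.25×10⁴ V/m)(0.291 m)cos150° = 1.07×10⁴ V.

1.07×10⁴ V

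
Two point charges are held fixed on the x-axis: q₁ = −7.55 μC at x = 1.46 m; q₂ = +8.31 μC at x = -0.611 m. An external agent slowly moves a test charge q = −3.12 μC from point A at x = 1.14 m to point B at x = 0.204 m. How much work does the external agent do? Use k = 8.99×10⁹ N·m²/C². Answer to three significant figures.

For quasistatic motion the external work equals the change in potential energy: W_ext = qΔV = q(V_B − V_A).
At A: distances to the source charges are 0.320 m, 1.75 m; V_A = Σ kqᵢ/rᵢ = -1.69×10⁵ V.
At B: distances to the source charges are 1.26 m, 0.815 m; V_B = Σ kqᵢ/rᵢ = 3.76×10⁴ V.
ΔV = V_B − V_A = 2.07×10⁵ V.
W_ext = qΔV = (-3.12×10⁻⁶ C)(2.07×10⁵ V) = -0.646 J.

-0.646 J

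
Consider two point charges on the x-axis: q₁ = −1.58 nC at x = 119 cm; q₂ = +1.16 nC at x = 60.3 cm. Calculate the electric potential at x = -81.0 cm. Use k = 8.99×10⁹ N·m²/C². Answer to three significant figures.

Electric potential is a scalar, so the contributions from each charge add algebraically: V = Σ kqᵢ/rᵢ.
Distances from the field point to each charge: r₁ = 2.00 m, r₂ = 1.41 m.
V = k[(-1.58×10⁻⁹)/(2.00) + (1.16×10⁻⁹)/(1.41)] = 0.278 V.

0.278 V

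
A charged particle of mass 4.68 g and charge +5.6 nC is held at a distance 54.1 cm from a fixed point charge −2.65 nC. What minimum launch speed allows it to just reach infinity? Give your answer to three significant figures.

To just escape, total mechanical energy must reach zero at infinity: ½mv²_min + U = 0, so ½mv²_min = −U = |kQq|/r.
|U| = |kQq|/r = (8.99×10⁹ N·m²/C²)(2.65×10⁻⁹)(5.60×10⁻⁹)/(0.541) = 2.47×10⁻⁷ J.
v_min = √(2|U|/m) = √(2·2.47×10⁻⁷/4.68×10⁻³) = 0.0103 m/s.

0.0103 m/s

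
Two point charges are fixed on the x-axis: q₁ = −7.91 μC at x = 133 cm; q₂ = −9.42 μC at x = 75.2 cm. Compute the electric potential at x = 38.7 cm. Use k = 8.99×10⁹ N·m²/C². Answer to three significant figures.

The total potential is the scalar sum of each charge's contribution, V = Σ kqᵢ/rᵢ.
Distances from the field point to each charge: r₁ = 0.943 m, r₂ = 0.365 m.
V = k[(-7.91×10⁻⁶)/(0.943) + (-9.42×10⁻⁶)/(0.365)] = -3.07×10⁵ V.

-3.07×10⁵ V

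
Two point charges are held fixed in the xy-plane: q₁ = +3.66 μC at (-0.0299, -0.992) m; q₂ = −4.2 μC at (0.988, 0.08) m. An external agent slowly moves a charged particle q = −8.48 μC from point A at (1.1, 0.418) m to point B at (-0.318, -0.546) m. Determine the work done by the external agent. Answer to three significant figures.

-1.05 J

For quasistatic motion the external work equals the change in potential energy: W_ext = qΔV = q(V_B − V_A).
At A: distances to the source charges are 1.81 m, 0.356 m; V_A = Σ kqᵢ/rᵢ = -8.78×10⁴ V.
At B: distances to the source charges are 0.531 m, 1.45 m; V_B = Σ kqᵢ/rᵢ = 3.59×10⁴ V.
ΔV = V_B − V_A = 1.24×10⁵ V.
W_ext = qΔV = (-8.48×10⁻⁶ C)(1.24×10⁵ V) = -1.05 J.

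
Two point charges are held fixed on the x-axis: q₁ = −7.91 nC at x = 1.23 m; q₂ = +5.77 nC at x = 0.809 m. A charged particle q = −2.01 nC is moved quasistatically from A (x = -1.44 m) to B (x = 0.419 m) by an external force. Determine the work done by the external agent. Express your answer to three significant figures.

-9.83×10⁻⁸ J

For quasistatic motion the external work equals the change in potential energy: W_ext = qΔV = q(V_B − V_A).
At A: distances to the source charges are 2.67 m, 2.25 m; V_A = Σ kqᵢ/rᵢ = -3.57 V.
At B: distances to the source charges are 0.811 m, 0.390 m; V_B = Σ kqᵢ/rᵢ = 45.3 V.
ΔV = V_B − V_A = 48.9 V.
W_ext = qΔV = (-2.01×10⁻⁹ C)(48.9 V) = -9.83×10⁻⁸ J.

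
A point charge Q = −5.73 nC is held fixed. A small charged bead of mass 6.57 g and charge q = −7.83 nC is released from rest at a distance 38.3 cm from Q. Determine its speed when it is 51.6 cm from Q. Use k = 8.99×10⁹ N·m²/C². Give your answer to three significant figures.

9.09×10⁻³ m/s

Only the electrostatic force acts, so mechanical energy is conserved: ½mv² = U₁ − U₂ = kQq(1/r₁ − 1/r₂).
U₁ − U₂ = (8.99×10⁹ N·m²/C²)(-5.73×10⁻⁹ C)(-7.83×10⁻⁹ C)(1/0.383 − 1/0.516) = 2.71×10⁻⁷ J.
v = √(2·2.71×10⁻⁷/6.57×10⁻³) = 9.09×10⁻³ m/s.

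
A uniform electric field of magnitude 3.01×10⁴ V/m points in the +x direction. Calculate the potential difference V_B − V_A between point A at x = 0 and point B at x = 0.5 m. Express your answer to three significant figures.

-1.50×10⁴ V

In a uniform field, potential decreases in the direction of E: V_B − V_A = −E·Δx.
V_B − V_A = −(3.01×10⁴ V/m)(0.500 m) = -1.50×10⁴ V.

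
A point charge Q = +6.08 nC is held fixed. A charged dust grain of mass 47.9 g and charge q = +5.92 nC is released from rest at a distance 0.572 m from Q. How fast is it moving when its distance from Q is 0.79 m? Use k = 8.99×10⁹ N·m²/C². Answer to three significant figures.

2.55×10⁻³ m/s

Only the electrostatic force acts, so mechanical energy is conserved: ½mv² = U₁ − U₂ = kQq(1/r₁ − 1/r₂).
U₁ − U₂ = (8.99×10⁹ N·m²/C²)(6.08×10⁻⁹ C)(5.92×10⁻⁹ C)(1/0.572 − 1/0.790) = 1.56×10⁻⁷ J.
v = √(2·1.56×10⁻⁷/0.0479) = 2.55×10⁻³ m/s.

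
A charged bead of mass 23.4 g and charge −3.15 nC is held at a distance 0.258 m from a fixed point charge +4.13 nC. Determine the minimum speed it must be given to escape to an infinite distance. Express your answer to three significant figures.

6.22×10⁻³ m/s

To just escape, total mechanical energy must reach zero at infinity: ½mv²_min + U = 0, so ½mv²_min = −U = |kQq|/r.
|U| = |kQq|/r = (8.99×10⁹ N·m²/C²)(4.13×10⁻⁹)(3.15×10⁻⁹)/(0.258) = 4.53×10⁻⁷ J.
v_min = √(2|U|/m) = √(2·4.53×10⁻⁷/0.0234) = 6.22×10⁻³ m/s.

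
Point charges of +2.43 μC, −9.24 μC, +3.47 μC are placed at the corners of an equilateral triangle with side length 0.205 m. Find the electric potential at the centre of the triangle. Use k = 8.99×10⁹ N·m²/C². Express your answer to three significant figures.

The total potential is the scalar sum of each charge's contribution, V = Σ kqᵢ/rᵢ.
The distance from each vertex to the centroid is a/√3 = 0.118 m.
V = k[(2.43×10⁻⁶)/(0.118) + (-9.24×10⁻⁶)/(0.118) + (3.47×10⁻⁶)/(0.118)] = -2.54×10⁵ V.

-2.54×10⁵ V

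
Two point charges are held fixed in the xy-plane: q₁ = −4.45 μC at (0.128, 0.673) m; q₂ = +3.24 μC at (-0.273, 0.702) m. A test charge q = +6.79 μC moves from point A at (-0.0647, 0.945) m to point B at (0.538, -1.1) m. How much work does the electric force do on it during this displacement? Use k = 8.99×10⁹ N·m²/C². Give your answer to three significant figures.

-0.148 J

The work done by the electric force is W_field = −ΔU = −q(V_B − V_A) = q(V_A − V_B).
At A: distances to the source charges are 0.333 m, 0.320 m; V_A = Σ kqᵢ/rᵢ = -2.90×10⁴ V.
At B: distances to the source charges are 1.82 m, 1.98 m; V_B = Σ kqᵢ/rᵢ = -7240 V.
ΔV = V_B − V_A = 2.18×10⁴ V.
W_field = −qΔV = −(6.79×10⁻⁶ C)(2.18×10⁴ V) = -0.148 J.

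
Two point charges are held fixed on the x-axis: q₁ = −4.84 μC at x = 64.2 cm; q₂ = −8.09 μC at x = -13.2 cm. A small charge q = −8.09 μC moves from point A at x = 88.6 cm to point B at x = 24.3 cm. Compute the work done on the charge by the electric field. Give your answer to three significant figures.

The work done by the electric force is W_field = −ΔU = −q(V_B − V_A) = q(V_A − V_B).
At A: distances to the source charges are 0.244 m, 1.02 m; V_A = Σ kqᵢ/rᵢ = -2.50×10⁵ V.
At B: distances to the source charges are 0.399 m, 0.375 m; V_B = Σ kqᵢ/rᵢ = -3.03×10⁵ V.
ΔV = V_B − V_A = -5.32×10⁴ V.
W_field = −qΔV = −(-8.09×10⁻⁶ C)(-5.32×10⁴ V) = -0.431 J.

-0.431 J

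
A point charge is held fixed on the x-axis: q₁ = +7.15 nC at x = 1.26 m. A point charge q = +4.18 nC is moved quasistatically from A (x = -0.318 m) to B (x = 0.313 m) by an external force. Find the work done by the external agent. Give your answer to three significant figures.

For quasistatic motion the external work equals the change in potential energy: W_ext = qΔV = q(V_B − V_A).
At A: distance to the source charge is 1.58 m; V_A = kq₁/r = 40.7 V.
At B: distance to the source charge is 0.947 m; V_B = kq₁/r = 67.9 V.
ΔV = V_B − V_A = 27.1 V.
W_ext = qΔV = (4.18×10⁻⁹ C)(27.1 V) = 1.13×10⁻⁷ J.

1.13×10⁻⁷ J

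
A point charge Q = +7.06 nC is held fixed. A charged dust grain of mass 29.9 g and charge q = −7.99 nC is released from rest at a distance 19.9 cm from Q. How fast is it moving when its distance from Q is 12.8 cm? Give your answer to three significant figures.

9.72×10⁻³ m/s

Only the electrostatic force acts, so mechanical energy is conserved: ½mv² = U₁ − U₂ = kQq(1/r₁ − 1/r₂).
U₁ − U₂ = (8.99×10⁹ N·m²/C²)(7.06×10⁻⁹ C)(-7.99×10⁻⁹ C)(1/0.199 − 1/0.128) = 1.41×10⁻⁶ J.
v = √(2·1.41×10⁻⁶/0.0299) = 9.72×10⁻³ m/s.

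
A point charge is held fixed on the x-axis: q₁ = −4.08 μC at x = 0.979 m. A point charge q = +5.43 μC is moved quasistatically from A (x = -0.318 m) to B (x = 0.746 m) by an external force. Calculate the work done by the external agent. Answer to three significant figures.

For quasistatic motion the external work equals the change in potential energy: W_ext = qΔV = q(V_B − V_A).
At A: distance to the source charge is 1.30 m; V_A = kq₁/r = -2.83×10⁴ V.
At B: distance to the source charge is 0.233 m; V_B = kq₁/r = -1.57×10⁵ V.
ΔV = V_B − V_A = -1.29×10⁵ V.
W_ext = qΔV = (5.43×10⁻⁶ C)(-1.29×10⁵ V) = -0.701 J.

-0.701 J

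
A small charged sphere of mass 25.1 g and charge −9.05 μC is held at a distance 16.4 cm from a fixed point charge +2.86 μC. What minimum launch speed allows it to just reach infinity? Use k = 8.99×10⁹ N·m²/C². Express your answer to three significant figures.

To just escape, total mechanical energy must reach zero at infinity: ½mv²_min + U = 0, so ½mv²_min = −U = |kQq|/r.
|U| = |kQq|/r = (8.99×10⁹ N·m²/C²)(2.86×10⁻⁶)(9.05×10⁻⁶)/(0.164) = 1.42 J.
v_min = √(2|U|/m) = √(2·1.42/0.0251) = 10.6 m/s.

10.6 m/s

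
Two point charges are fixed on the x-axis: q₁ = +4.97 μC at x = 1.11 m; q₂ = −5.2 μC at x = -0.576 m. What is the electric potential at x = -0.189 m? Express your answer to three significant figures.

Electric potential is a scalar, so the contributions from each charge add algebraically: V = Σ kqᵢ/rᵢ.
Distances from the field point to each charge: r₁ = 1.30 m, r₂ = 0.387 m.
V = k[(4.97×10⁻⁶)/(1.30) + (-5.20×10⁻⁶)/(0.387)] = -8.64×10⁴ V.

-8.64×10⁴ V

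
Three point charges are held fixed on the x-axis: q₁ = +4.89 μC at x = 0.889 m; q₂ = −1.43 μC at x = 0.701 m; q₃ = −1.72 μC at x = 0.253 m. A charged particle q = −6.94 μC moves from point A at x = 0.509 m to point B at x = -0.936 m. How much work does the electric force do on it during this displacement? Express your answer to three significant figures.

0.103 J

The work done by the electric force is W_field = −ΔU = −q(V_B − V_A) = q(V_A − V_B).
At A: distances to the source charges are 0.380 m, 0.192 m, 0.256 m; V_A = Σ kqᵢ/rᵢ = -1.17×10⁴ V.
At B: distances to the source charges are 1.83 m, 1.64 m, 1.19 m; V_B = Σ kqᵢ/rᵢ = 3230 V.
ΔV = V_B − V_A = 1.49×10⁴ V.
W_field = −qΔV = −(-6.94×10⁻⁶ C)(1.49×10⁴ V) = 0.103 J.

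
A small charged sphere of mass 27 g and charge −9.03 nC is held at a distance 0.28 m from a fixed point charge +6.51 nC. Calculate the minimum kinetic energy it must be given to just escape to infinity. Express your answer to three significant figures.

To just escape, total mechanical energy must reach zero at infinity: ½mv²_min + U = 0, so ½mv²_min = −U = |kQq|/r.
|U| = |kQq|/r = (8.99×10⁹ N·m²/C²)(6.51×10⁻⁹)(9.03×10⁻⁹)/(0.280) = 1.89×10⁻⁶ J.

1.89×10⁻⁶ J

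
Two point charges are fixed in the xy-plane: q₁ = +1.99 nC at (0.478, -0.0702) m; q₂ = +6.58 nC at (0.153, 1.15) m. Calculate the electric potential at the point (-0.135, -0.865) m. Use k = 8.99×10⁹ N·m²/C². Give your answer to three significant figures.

46.9 V

Electric potential is a scalar, so the contributions from each charge add algebraically: V = Σ kqᵢ/rᵢ.
Distances from the field point to each charge: r₁ = 1.00 m, r₂ = 2.04 m.
V = k[(1.99×10⁻⁹)/(1.00) + (6.58×10⁻⁹)/(2.04)] = 46.9 V.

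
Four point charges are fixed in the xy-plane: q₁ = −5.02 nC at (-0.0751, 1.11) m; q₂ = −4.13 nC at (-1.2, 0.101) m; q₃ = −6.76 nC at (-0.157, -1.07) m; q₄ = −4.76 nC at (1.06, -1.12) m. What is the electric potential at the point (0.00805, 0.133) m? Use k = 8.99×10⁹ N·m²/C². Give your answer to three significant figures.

-153 V

Electric potential is a scalar, so the contributions from each charge add algebraically: V = Σ kqᵢ/rᵢ.
Distances from the field point to each charge: r₁ = 0.981 m, r₂ = 1.21 m, r₃ = 1.21 m, r₄ = 1.64 m.
V = k[(-5.02×10⁻⁹)/(0.981) + (-4.13×10⁻⁹)/(1.21) + (-6.76×10⁻⁹)/(1.21) + (-4.76×10⁻⁹)/(1.64)] = -153 V.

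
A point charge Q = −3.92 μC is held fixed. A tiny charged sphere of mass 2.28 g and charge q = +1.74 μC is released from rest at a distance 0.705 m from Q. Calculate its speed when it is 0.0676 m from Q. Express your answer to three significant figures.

26.8 m/s

Only the electrostatic force acts, so mechanical energy is conserved: ½mv² = U₁ − U₂ = kQq(1/r₁ − 1/r₂).
U₁ − U₂ = (8.99×10⁹ N·m²/C²)(-3.92×10⁻⁶ C)(1.74×10⁻⁶ C)(1/0.705 − 1/0.0676) = 0.820 J.
v = √(2·0.820/2.28×10⁻³) = 26.8 m/s.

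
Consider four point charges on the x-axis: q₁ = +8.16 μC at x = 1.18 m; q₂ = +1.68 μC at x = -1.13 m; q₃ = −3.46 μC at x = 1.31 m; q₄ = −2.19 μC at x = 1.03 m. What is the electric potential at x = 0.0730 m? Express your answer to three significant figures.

3.31×10⁴ V

The total potential is the scalar sum of each charge's contribution, V = Σ kqᵢ/rᵢ.
Distances from the field point to each charge: r₁ = 1.11 m, r₂ = 1.20 m, r₃ = 1.24 m, r₄ = 0.957 m.
V = k[(8.16×10⁻⁶)/(1.11) + (1.68×10⁻⁶)/(1.20) + (-3.46×10⁻⁶)/(1.24) + (-2.19×10⁻⁶)/(0.957)] = 3.31×10⁴ V.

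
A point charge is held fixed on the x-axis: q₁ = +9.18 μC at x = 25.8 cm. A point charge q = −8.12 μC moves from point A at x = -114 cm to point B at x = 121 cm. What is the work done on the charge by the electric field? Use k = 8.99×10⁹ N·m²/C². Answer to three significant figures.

0.225 J

The work done by the electric force is W_field = −ΔU = −q(V_B − V_A) = q(V_A − V_B).
At A: distance to the source charge is 1.40 m; V_A = kq₁/r = 5.90×10⁴ V.
At B: distance to the source charge is 0.952 m; V_B = kq₁/r = 8.67×10⁴ V.
ΔV = V_B − V_A = 2.77×10⁴ V.
W_field = −qΔV = −(-8.12×10⁻⁶ C)(2.77×10⁴ V) = 0.225 J.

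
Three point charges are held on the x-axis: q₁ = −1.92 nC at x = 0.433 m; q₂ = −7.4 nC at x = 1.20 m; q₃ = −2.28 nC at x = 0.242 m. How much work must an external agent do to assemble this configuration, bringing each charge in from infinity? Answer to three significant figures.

5.31×10⁻⁷ J

The assembly work is the sum of pairwise potential energies, U = Σ_{i<j} kqᵢqⱼ/rᵢⱼ.
Pair separations: r₁₂ = 0.767 m, r₁₃ = 0.191 m, r₂₃ = 0.958 m.
U = (1.67×10⁻⁷) + (2.06×10⁻⁷) + (1.58×10⁻⁷) = 5.31×10⁻⁷ J.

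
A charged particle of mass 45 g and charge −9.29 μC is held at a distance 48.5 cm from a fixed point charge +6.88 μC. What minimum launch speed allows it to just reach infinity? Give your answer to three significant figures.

7.26 m/s

To just escape, total mechanical energy must reach zero at infinity: ½mv²_min + U = 0, so ½mv²_min = −U = |kQq|/r.
|U| = |kQq|/r = (8.99×10⁹ N·m²/C²)(6.88×10⁻⁶)(9.29×10⁻⁶)/(0.485) = 1.18 J.
v_min = √(2|U|/m) = √(2·1.18/0.0450) = 7.26 m/s.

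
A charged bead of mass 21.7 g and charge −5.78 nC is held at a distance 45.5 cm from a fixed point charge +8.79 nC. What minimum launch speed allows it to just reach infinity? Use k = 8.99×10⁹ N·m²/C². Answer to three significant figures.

To just escape, total mechanical energy must reach zero at infinity: ½mv²_min + U = 0, so ½mv²_min = −U = |kQq|/r.
|U| = |kQq|/r = (8.99×10⁹ N·m²/C²)(8.79×10⁻⁹)(5.78×10⁻⁹)/(0.455) = 1.00×10⁻⁶ J.
v_min = √(2|U|/m) = √(2·1.00×10⁻⁶/0.0217) = 9.62×10⁻³ m/s.

9.62×10⁻³ m/s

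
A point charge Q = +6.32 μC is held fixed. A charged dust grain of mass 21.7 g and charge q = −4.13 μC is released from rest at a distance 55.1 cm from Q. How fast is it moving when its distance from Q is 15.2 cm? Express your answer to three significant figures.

Only the electrostatic force acts, so mechanical energy is conserved: ½mv² = U₁ − U₂ = kQq(1/r₁ − 1/r₂).
U₁ − U₂ = (8.99×10⁹ N·m²/C²)(6.32×10⁻⁶ C)(-4.13×10⁻⁶ C)(1/0.551 − 1/0.152) = 1.12 J.
v = √(2·1.12/0.0217) = 10.2 m/s.

10.2 m/s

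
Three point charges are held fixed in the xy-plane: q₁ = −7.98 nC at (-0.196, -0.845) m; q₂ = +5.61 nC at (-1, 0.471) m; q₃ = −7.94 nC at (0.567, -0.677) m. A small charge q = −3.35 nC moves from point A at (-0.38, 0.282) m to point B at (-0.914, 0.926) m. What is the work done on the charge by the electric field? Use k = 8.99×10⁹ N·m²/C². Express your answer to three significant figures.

The work done by the electric force is W_field = −ΔU = −q(V_B − V_A) = q(V_A − V_B).
At A: distances to the source charges are 1.14 m, 0.648 m, 1.35 m; V_A = Σ kqᵢ/rᵢ = -38.0 V.
At B: distances to the source charges are 1.91 m, 0.463 m, 2.18 m; V_B = Σ kqᵢ/rᵢ = 38.7 V.
ΔV = V_B − V_A = 76.6 V.
W_field = −qΔV = −(-3.35×10⁻⁹ C)(76.6 V) = 2.57×10⁻⁷ J.

2.57×10⁻⁷ J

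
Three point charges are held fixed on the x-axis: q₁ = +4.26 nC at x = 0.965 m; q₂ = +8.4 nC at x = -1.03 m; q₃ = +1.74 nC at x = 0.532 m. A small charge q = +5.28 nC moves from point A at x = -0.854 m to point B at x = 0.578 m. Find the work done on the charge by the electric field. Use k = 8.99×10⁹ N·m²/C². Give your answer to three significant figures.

The work done by the electric force is W_field = −ΔU = −q(V_B − V_A) = q(V_A − V_B).
At A: distances to the source charges are 1.82 m, 0.176 m, 1.39 m; V_A = Σ kqᵢ/rᵢ = 461 V.
At B: distances to the source charges are 0.387 m, 1.61 m, 0.0460 m; V_B = Σ kqᵢ/rᵢ = 486 V.
ΔV = V_B − V_A = 24.6 V.
W_field = −qΔV = −(5.28×10⁻⁹ C)(24.6 V) = -1.30×10⁻⁷ J.

-1.30×10⁻⁷ J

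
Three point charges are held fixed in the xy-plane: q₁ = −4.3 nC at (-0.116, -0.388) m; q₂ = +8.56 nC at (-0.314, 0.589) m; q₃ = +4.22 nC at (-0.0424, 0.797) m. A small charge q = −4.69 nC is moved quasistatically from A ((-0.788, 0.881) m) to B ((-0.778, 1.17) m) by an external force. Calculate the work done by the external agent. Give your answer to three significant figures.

For quasistatic motion the external work equals the change in potential energy: W_ext = qΔV = q(V_B − V_A).
At A: distances to the source charges are 1.44 m, 0.557 m, 0.750 m; V_A = Σ kqᵢ/rᵢ = 162 V.
At B: distances to the source charges are 1.69 m, 0.744 m, 0.825 m; V_B = Σ kqᵢ/rᵢ = 127 V.
ΔV = V_B − V_A = -35.2 V.
W_ext = qΔV = (-4.69×10⁻⁹ C)(-35.2 V) = 1.65×10⁻⁷ J.

1.65×10⁻⁷ J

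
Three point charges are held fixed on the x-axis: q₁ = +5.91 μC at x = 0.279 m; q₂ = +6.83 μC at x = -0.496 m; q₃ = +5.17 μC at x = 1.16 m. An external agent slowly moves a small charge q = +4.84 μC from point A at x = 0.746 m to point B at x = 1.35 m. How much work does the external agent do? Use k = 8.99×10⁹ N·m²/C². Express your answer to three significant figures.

0.252 J

For quasistatic motion the external work equals the change in potential energy: W_ext = qΔV = q(V_B − V_A).
At A: distances to the source charges are 0.467 m, 1.24 m, 0.414 m; V_A = Σ kqᵢ/rᵢ = 2.75×10⁵ V.
At B: distances to the source charges are 1.07 m, 1.85 m, 0.190 m; V_B = Σ kqᵢ/rᵢ = 3.27×10⁵ V.
ΔV = V_B − V_A = 5.20×10⁴ V.
W_ext = qΔV = (4.84×10⁻⁶ C)(5.20×10⁴ V) = 0.252 J.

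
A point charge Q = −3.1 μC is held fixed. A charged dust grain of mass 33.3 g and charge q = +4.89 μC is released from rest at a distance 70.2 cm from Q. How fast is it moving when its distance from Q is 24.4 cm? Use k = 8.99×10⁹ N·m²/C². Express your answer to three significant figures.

4.68 m/s

Only the electrostatic force acts, so mechanical energy is conserved: ½mv² = U₁ − U₂ = kQq(1/r₁ − 1/r₂).
U₁ − U₂ = (8.99×10⁹ N·m²/C²)(-3.10×10⁻⁶ C)(4.89×10⁻⁶ C)(1/0.702 − 1/0.244) = 0.364 J.
v = √(2·0.364/0.0333) = 4.68 m/s.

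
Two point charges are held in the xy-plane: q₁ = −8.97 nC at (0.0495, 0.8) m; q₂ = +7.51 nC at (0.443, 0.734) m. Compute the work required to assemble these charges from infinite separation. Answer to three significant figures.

The assembly work is the sum of pairwise potential energies, U = Σ_{i<j} kqᵢqⱼ/rᵢⱼ.
Pair separations: r₁₂ = 0.399 m.
U = (-1.52×10⁻⁶) = -1.52×10⁻⁶ J.

-1.52×10⁻⁶ J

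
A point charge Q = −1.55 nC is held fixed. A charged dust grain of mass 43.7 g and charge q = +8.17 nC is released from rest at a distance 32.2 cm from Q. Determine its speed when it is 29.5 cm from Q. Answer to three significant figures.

1.22×10⁻³ m/s

Only the electrostatic force acts, so mechanical energy is conserved: ½mv² = U₁ − U₂ = kQq(1/r₁ − 1/r₂).
U₁ − U₂ = (8.99×10⁹ N·m²/C²)(-1.55×10⁻⁹ C)(8.17×10⁻⁹ C)(1/0.322 − 1/0.295) = 3.24×10⁻⁸ J.
v = √(2·3.24×10⁻⁸/0.0437) = 1.22×10⁻³ m/s.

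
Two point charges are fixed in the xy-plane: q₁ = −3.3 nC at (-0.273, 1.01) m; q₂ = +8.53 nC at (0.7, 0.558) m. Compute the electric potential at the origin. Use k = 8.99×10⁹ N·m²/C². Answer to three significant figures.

The total potential is the scalar sum of each charge's contribution, V = Σ kqᵢ/rᵢ.
Distances from the field point to each charge: r₁ = 1.05 m, r₂ = 0.895 m.
V = k[(-3.30×10⁻⁹)/(1.05) + (8.53×10⁻⁹)/(0.895)] = 57.3 V.

57.3 V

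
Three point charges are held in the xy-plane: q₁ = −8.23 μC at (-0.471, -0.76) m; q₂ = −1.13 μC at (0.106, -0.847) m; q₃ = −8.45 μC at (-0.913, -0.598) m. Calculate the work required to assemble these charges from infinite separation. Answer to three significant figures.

The work to assemble the configuration equals its total potential energy, U = Σ kqᵢqⱼ/rᵢⱼ over all pairs.
Pair separations: r₁₂ = 0.584 m, r₁₃ = 0.471 m, r₂₃ = 1.05 m.
U = (0.143) + (1.33) + (0.0818) = 1.55 J.

1.55 J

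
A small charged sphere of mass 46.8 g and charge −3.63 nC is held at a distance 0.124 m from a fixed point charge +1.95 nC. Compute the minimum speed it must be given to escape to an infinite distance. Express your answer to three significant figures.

To just escape, total mechanical energy must reach zero at infinity: ½mv²_min + U = 0, so ½mv²_min = −U = |kQq|/r.
|U| = |kQq|/r = (8.99×10⁹ N·m²/C²)(1.95×10⁻⁹)(3.63×10⁻⁹)/(0.124) = 5.13×10⁻⁷ J.
v_min = √(2|U|/m) = √(2·5.13×10⁻⁷/0.0468) = 4.68×10⁻³ m/s.

4.68×10⁻³ m/s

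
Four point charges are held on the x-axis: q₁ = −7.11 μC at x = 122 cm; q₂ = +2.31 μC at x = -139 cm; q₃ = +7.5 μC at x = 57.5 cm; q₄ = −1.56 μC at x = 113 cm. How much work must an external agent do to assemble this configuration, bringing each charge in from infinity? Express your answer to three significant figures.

0.185 J

The work to assemble the configuration equals its total potential energy, U = Σ kqᵢqⱼ/rᵢⱼ over all pairs.
Pair separations: r₁₂ = 2.61 m, r₁₃ = 0.645 m, r₁₄ = 0.0900 m, r₂₃ = 1.96 m, r₂₄ = 2.52 m, r₃₄ = 0.555 m.
Summing all 6 pair terms gives U = 0.185 J.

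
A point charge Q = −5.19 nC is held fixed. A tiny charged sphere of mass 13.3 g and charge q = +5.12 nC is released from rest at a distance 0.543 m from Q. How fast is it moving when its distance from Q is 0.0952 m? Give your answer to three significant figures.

Only the electrostatic force acts, so mechanical energy is conserved: ½mv² = U₁ − U₂ = kQq(1/r₁ − 1/r₂).
U₁ − U₂ = (8.99×10⁹ N·m²/C²)(-5.19×10⁻⁹ C)(5.12×10⁻⁹ C)(1/0.543 − 1/0.0952) = 2.07×10⁻⁶ J.
v = √(2·2.07×10⁻⁶/0.0133) = 0.0176 m/s.

0.0176 m/s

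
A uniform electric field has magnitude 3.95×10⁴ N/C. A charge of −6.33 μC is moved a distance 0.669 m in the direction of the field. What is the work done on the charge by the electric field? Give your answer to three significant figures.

The potential change for a displacement 0.669 m in the direction of the field is ΔV = −Ed = -2.64×10⁴ V.
W_field = −qΔV = -0.167 J.

-0.167 J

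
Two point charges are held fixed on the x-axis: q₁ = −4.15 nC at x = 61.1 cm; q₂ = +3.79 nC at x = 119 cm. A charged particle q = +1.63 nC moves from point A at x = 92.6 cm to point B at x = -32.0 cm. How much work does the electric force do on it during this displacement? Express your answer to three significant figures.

4.59×10⁻⁸ J

The work done by the electric force is W_field = −ΔU = −q(V_B − V_A) = q(V_A − V_B).
At A: distances to the source charges are 0.315 m, 0.264 m; V_A = Σ kqᵢ/rᵢ = 10.6 V.
At B: distances to the source charges are 0.931 m, 1.51 m; V_B = Σ kqᵢ/rᵢ = -17.5 V.
ΔV = V_B − V_A = -28.1 V.
W_field = −qΔV = −(1.63×10⁻⁹ C)(-28.1 V) = 4.59×10⁻⁸ J.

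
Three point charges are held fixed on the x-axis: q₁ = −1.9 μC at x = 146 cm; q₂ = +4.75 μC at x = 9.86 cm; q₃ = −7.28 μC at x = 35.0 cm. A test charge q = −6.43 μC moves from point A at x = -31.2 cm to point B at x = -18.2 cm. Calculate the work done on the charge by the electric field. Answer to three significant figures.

The work done by the electric force is W_field = −ΔU = −q(V_B − V_A) = q(V_A − V_B).
At A: distances to the source charges are 1.77 m, 0.411 m, 0.662 m; V_A = Σ kqᵢ/rᵢ = -4500 V.
At B: distances to the source charges are 1.64 m, 0.281 m, 0.532 m; V_B = Σ kqᵢ/rᵢ = 1.88×10⁴ V.
ΔV = V_B − V_A = 2.33×10⁴ V.
W_field = −qΔV = −(-6.43×10⁻⁶ C)(2.33×10⁴ V) = 0.150 J.

0.150 J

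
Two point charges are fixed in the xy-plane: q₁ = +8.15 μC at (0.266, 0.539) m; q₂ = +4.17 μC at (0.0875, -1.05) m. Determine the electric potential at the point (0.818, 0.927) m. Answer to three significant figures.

The total potential is the scalar sum of each charge's contribution, V = Σ kqᵢ/rᵢ.
Distances from the field point to each charge: r₁ = 0.675 m, r₂ = 2.11 m.
V = k[(8.15×10⁻⁶)/(0.675) + (4.17×10⁻⁶)/(2.11)] = 1.26×10⁵ V.

1.26×10⁵ V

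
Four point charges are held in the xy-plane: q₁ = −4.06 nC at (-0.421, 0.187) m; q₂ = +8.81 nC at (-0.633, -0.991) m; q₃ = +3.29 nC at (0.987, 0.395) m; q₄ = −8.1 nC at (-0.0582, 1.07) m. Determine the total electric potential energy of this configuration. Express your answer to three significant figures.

The assembly work is the sum of pairwise potential energies, U = Σ_{i<j} kqᵢqⱼ/rᵢⱼ.
Pair separations: r₁₂ = 1.20 m, r₁₃ = 1.42 m, r₁₄ = 0.955 m, r₂₃ = 2.13 m, r₂₄ = 2.14 m, r₃₄ = 1.24 m.
Summing all 6 pair terms gives U = -4.13×10⁻⁷ J.

-4.13×10⁻⁷ J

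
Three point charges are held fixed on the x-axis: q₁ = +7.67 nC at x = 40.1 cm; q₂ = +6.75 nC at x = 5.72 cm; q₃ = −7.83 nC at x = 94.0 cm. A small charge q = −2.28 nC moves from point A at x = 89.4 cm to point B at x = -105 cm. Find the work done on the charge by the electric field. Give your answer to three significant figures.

3.16×10⁻⁶ J

The work done by the electric force is W_field = −ΔU = −q(V_B − V_A) = q(V_A − V_B).
At A: distances to the source charges are 0.493 m, 0.837 m, 0.0460 m; V_A = Σ kqᵢ/rᵢ = -1320 V.
At B: distances to the source charges are 1.45 m, 1.11 m, 1.99 m; V_B = Σ kqᵢ/rᵢ = 67.0 V.
ΔV = V_B − V_A = 1380 V.
W_field = −qΔV = −(-2.28×10⁻⁹ C)(1380 V) = 3.16×10⁻⁶ J.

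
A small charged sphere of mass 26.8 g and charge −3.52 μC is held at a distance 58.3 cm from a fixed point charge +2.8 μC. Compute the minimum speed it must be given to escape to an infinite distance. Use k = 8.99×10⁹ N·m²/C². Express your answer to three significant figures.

To just escape, total mechanical energy must reach zero at infinity: ½mv²_min + U = 0, so ½mv²_min = −U = |kQq|/r.
|U| = |kQq|/r = (8.99×10⁹ N·m²/C²)(2.80×10⁻⁶)(3.52×10⁻⁶)/(0.583) = 0.152 J.
v_min = √(2|U|/m) = √(2·0.152/0.0268) = 3.37 m/s.

3.37 m/s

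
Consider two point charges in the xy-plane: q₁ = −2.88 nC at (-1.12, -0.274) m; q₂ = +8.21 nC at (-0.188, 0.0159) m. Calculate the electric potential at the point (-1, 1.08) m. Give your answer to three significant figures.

36.1 V

Electric potential is a scalar, so the contributions from each charge add algebraically: V = Σ kqᵢ/rᵢ.
Distances from the field point to each charge: r₁ = 1.36 m, r₂ = 1.34 m.
V = k[(-2.88×10⁻⁹)/(1.36) + (8.21×10⁻⁹)/(1.34)] = 36.1 V.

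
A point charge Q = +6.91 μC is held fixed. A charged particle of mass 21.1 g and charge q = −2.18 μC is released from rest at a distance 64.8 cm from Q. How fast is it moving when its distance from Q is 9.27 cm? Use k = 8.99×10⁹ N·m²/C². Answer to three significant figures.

10.9 m/s

Only the electrostatic force acts, so mechanical energy is conserved: ½mv² = U₁ − U₂ = kQq(1/r₁ − 1/r₂).
U₁ − U₂ = (8.99×10⁹ N·m²/C²)(6.91×10⁻⁶ C)(-2.18×10⁻⁶ C)(1/0.648 − 1/0.0927) = 1.25 J.
v = √(2·1.25/0.0211) = 10.9 m/s.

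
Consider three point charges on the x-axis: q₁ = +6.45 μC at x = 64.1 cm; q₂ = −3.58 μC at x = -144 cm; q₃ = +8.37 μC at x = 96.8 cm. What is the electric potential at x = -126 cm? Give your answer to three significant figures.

The total potential is the scalar sum of each charge's contribution, V = Σ kqᵢ/rᵢ.
Distances from the field point to each charge: r₁ = 1.90 m, r₂ = 0.180 m, r₃ = 2.23 m.
V = k[(6.45×10⁻⁶)/(1.90) + (-3.58×10⁻⁶)/(0.180) + (8.37×10⁻⁶)/(2.23)] = -1.15×10⁵ V.

-1.15×10⁵ V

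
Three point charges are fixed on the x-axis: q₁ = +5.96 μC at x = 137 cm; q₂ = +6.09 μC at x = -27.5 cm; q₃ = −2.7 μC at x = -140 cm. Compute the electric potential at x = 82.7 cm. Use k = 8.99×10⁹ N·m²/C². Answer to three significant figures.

Electric potential is a scalar, so the contributions from each charge add algebraically: V = Σ kqᵢ/rᵢ.
Distances from the field point to each charge: r₁ = 0.543 m, r₂ = 1.10 m, r₃ = 2.23 m.
V = k[(5.96×10⁻⁶)/(0.543) + (6.09×10⁻⁶)/(1.10) + (-2.70×10⁻⁶)/(2.23)] = 1.37×10⁵ V.

1.37×10⁵ V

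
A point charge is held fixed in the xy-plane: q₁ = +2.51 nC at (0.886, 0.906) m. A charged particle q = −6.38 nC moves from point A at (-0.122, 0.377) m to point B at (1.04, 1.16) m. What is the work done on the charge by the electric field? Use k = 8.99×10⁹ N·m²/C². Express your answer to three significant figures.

The work done by the electric force is W_field = −ΔU = −q(V_B − V_A) = q(V_A − V_B).
At A: distance to the source charge is 1.14 m; V_A = kq₁/r = 19.8 V.
At B: distance to the source charge is 0.297 m; V_B = kq₁/r = 76.0 V.
ΔV = V_B − V_A = 56.1 V.
W_field = −qΔV = −(-6.38×10⁻⁹ C)(56.1 V) = 3.58×10⁻⁷ J.

3.58×10⁻⁷ J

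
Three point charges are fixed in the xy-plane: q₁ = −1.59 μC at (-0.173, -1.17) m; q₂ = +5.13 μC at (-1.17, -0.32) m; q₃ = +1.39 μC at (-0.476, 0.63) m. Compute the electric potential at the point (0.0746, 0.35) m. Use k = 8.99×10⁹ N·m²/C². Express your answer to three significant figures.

The total potential is the scalar sum of each charge's contribution, V = Σ kqᵢ/rᵢ.
Distances from the field point to each charge: r₁ = 1.54 m, r₂ = 1.41 m, r₃ = 0.618 m.
V = k[(-1.59×10⁻⁶)/(1.54) + (5.13×10⁻⁶)/(1.41) + (1.39×10⁻⁶)/(0.618)] = 4.36×10⁴ V.

4.36×10⁴ V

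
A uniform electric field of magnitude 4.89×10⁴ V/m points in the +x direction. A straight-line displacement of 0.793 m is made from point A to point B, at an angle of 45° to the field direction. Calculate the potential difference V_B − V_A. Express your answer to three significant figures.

Only the component of displacement along E changes the potential: ΔV = −E·d·cosθ.
ΔV = −(4.89×10⁴ V/m)(0.793 m)cos45° = -2.74×10⁴ V.

-2.74×10⁴ V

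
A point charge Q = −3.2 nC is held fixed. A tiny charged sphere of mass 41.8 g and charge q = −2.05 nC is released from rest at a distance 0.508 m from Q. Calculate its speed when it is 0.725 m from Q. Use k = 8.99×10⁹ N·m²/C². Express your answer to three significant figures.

1.29×10⁻³ m/s

Only the electrostatic force acts, so mechanical energy is conserved: ½mv² = U₁ − U₂ = kQq(1/r₁ − 1/r₂).
U₁ − U₂ = (8.99×10⁹ N·m²/C²)(-3.20×10⁻⁹ C)(-2.05×10⁻⁹ C)(1/0.508 − 1/0.725) = 3.47×10⁻⁸ J.
v = √(2·3.47×10⁻⁸/0.0418) = 1.29×10⁻³ m/s.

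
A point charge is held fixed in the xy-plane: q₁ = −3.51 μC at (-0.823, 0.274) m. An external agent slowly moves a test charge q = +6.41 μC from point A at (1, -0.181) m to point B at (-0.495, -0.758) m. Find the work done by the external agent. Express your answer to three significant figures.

-0.0791 J

For quasistatic motion the external work equals the change in potential energy: W_ext = qΔV = q(V_B − V_A).
At A: distance to the source charge is 1.88 m; V_A = kq₁/r = -1.68×10⁴ V.
At B: distance to the source charge is 1.08 m; V_B = kq₁/r = -2.91×10⁴ V.
ΔV = V_B − V_A = -1.23×10⁴ V.
W_ext = qΔV = (6.41×10⁻⁶ C)(-1.23×10⁴ V) = -0.0791 J.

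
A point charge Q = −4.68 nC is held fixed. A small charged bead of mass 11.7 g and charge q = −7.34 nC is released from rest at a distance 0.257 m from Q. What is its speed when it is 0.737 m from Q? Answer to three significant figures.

0.0116 m/s

Only the electrostatic force acts, so mechanical energy is conserved: ½mv² = U₁ − U₂ = kQq(1/r₁ − 1/r₂).
U₁ − U₂ = (8.99×10⁹ N·m²/C²)(-4.68×10⁻⁹ C)(-7.34×10⁻⁹ C)(1/0.257 − 1/0.737) = 7.83×10⁻⁷ J.
v = √(2·7.83×10⁻⁷/0.0117) = 0.0116 m/s.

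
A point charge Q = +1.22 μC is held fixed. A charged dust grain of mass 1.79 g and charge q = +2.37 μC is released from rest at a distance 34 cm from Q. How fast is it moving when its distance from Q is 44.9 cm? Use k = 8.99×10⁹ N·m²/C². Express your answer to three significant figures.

Only the electrostatic force acts, so mechanical energy is conserved: ½mv² = U₁ − U₂ = kQq(1/r₁ − 1/r₂).
U₁ − U₂ = (8.99×10⁹ N·m²/C²)(1.22×10⁻⁶ C)(2.37×10⁻⁶ C)(1/0.340 − 1/0.449) = 0.0186 J.
v = √(2·0.0186/1.79×10⁻³) = 4.55 m/s.

4.55 m/s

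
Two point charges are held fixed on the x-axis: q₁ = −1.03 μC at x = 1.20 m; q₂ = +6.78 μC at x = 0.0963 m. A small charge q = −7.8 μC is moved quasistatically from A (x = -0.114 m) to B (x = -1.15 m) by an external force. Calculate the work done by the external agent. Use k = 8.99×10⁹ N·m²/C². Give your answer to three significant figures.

1.86 J

For quasistatic motion the external work equals the change in potential energy: W_ext = qΔV = q(V_B − V_A).
At A: distances to the source charges are 1.31 m, 0.210 m; V_A = Σ kqᵢ/rᵢ = 2.83×10⁵ V.
At B: distances to the source charges are 2.35 m, 1.25 m; V_B = Σ kqᵢ/rᵢ = 4.50×10⁴ V.
ΔV = V_B − V_A = -2.38×10⁵ V.
W_ext = qΔV = (-7.80×10⁻⁶ C)(-2.38×10⁵ V) = 1.86 J.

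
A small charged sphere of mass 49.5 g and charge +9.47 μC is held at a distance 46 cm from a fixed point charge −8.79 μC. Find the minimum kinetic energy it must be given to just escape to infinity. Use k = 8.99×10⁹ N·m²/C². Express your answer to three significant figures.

To just escape, total mechanical energy must reach zero at infinity: ½mv²_min + U = 0, so ½mv²_min = −U = |kQq|/r.
|U| = |kQq|/r = (8.99×10⁹ N·m²/C²)(8.79×10⁻⁶)(9.47×10⁻⁶)/(0.460) = 1.63 J.

1.63 J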